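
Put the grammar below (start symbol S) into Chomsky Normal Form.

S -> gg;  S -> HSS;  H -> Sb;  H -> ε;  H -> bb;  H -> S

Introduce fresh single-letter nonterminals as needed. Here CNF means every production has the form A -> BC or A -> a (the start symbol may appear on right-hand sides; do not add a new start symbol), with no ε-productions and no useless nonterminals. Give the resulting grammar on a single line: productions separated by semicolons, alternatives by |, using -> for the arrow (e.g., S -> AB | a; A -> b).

S -> BB | HD | SS; A -> b; B -> g; C -> SS; D -> SS; H -> AA | BB | HC | SA | SS

Nullable: {H}; after ε-elimination: S -> SS | gg | HSS; H -> S | Sb | bb.
After unit-elimination: S -> SS | gg | HSS; H -> SS | Sb | bb | gg | HSS.
TERM: introduce A -> b, B -> g and substitute in every rule of length ≥2.
BIN: H -> HSS becomes H -> HC, C -> SS; S -> HSS becomes S -> HD, D -> SS.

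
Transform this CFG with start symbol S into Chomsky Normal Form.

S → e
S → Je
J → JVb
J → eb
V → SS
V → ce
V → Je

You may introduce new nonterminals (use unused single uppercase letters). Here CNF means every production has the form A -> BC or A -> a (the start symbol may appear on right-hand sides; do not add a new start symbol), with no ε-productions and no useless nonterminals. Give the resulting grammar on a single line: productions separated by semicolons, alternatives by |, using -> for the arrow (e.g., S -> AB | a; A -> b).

S -> e | JB; A -> b; B -> e; C -> c; D -> VA; J -> BA | JD; V -> CB | JB | SS

No ε-productions.
No unit productions to eliminate.
TERM: introduce A -> b, C -> c, B -> e and substitute in every rule of length ≥2.
BIN: J -> JVA becomes J -> JD, D -> VA.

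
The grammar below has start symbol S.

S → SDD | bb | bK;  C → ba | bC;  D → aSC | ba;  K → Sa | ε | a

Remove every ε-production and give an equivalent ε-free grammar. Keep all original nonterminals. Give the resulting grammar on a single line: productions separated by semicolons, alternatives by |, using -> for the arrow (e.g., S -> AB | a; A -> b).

S -> b | bK | bb | SDD; C -> bC | ba; D -> ba | aSC; K -> a | Sa

Nullable set: {K}.
S -> bK: K nullable, giving b | bK.
Drop K -> ε.
Unchanged (no nullable symbols): S -> SDD; S -> bb; C -> bC; C -> ba; D -> aSC; D -> ba; K -> Sa; K -> a.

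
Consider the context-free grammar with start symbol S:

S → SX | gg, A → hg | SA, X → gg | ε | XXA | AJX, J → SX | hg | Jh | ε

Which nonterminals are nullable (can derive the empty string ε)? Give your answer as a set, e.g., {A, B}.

{J, X}

Directly nullable (have an ε-rule): {J, X}.
Not nullable: A, S — each has a terminal in every rule's right-hand side or depends on a non-nullable symbol.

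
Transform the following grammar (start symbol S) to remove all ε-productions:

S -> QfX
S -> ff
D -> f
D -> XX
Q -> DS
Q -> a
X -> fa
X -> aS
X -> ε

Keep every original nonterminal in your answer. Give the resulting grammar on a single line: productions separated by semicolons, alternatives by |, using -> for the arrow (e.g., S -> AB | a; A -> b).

S -> Qf | ff | QfX; D -> X | f | XX; Q -> S | a | DS; X -> aS | fa

Nullable set: {D, X}.
S -> QfX: X nullable, giving Qf | QfX.
D -> XX: X, X nullable, giving X | XX.
Q -> DS: D nullable, giving DS | S.
Drop X -> ε.
Unchanged (no nullable symbols): S -> ff; D -> f; Q -> a; X -> aS; X -> fa.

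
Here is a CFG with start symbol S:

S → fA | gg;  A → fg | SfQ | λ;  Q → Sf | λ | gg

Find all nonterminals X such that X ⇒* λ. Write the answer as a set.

Directly nullable (have an ε-rule): {A, Q}.
Not nullable: S — each has a terminal in every rule's right-hand side or depends on a non-nullable symbol.

{A, Q}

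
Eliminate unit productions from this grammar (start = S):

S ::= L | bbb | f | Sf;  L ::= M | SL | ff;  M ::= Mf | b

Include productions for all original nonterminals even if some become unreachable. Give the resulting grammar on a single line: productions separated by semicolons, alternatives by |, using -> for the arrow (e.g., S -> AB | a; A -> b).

Unit productions: L->M, S->L.
Unit pairs (A ⇒* B via units): (L,M), (S,L), (S,M).
S: inherits non-unit rules of {L, M, S} → Mf | SL | Sf | b | bbb | f | ff.
L: inherits non-unit rules of {L, M} → Mf | SL | b | ff.
M: inherits non-unit rules of {M} → Mf | b.

S -> b | f | Mf | SL | Sf | ff | bbb; L -> b | Mf | SL | ff; M -> b | Mf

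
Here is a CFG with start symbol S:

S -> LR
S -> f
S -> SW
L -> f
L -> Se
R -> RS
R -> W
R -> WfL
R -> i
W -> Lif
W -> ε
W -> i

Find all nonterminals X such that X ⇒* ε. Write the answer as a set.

Directly nullable (have an ε-rule): {W}.
R is nullable via R -> W (every symbol on the right is already known nullable).
Not nullable: L, S — each has a terminal in every rule's right-hand side or depends on a non-nullable symbol.

{R, W}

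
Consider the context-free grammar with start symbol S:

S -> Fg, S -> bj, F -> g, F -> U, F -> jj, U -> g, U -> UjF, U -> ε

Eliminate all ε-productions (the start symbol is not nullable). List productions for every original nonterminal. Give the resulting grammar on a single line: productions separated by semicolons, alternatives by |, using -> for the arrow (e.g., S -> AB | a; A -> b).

S -> g | Fg | bj; F -> U | g | jj; U -> g | j | Uj | jF | UjF

Nullable set: {F, U}.
S -> Fg: F nullable, giving Fg | g.
F -> U: U nullable, giving U.
Drop U -> ε.
U -> UjF: U, F nullable, giving Uj | UjF | j | jF.
Unchanged (no nullable symbols): S -> bj; F -> g; F -> jj; U -> g.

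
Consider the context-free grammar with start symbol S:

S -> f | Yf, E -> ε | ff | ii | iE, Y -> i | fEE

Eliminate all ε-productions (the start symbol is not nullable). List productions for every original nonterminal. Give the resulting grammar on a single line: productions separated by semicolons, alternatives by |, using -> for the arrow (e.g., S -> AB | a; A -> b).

Nullable set: {E}.
Drop E -> ε.
E -> iE: E nullable, giving i | iE.
Y -> fEE: E, E nullable, giving f | fE | fEE.
Unchanged (no nullable symbols): S -> Yf; S -> f; E -> ff; E -> ii; Y -> i.

S -> f | Yf; E -> i | ff | iE | ii; Y -> f | i | fE | fEE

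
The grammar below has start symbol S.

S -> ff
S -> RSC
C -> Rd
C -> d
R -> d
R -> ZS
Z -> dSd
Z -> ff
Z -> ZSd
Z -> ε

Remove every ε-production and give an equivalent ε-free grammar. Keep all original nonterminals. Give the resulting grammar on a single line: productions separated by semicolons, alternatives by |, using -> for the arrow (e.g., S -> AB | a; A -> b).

Nullable set: {Z}.
R -> ZS: Z nullable, giving S | ZS.
Drop Z -> ε.
Z -> ZSd: Z nullable, giving Sd | ZSd.
Unchanged (no nullable symbols): S -> RSC; S -> ff; C -> Rd; C -> d; R -> d; Z -> dSd; Z -> ff.

S -> ff | RSC; C -> d | Rd; R -> S | d | ZS; Z -> Sd | ff | ZSd | dSd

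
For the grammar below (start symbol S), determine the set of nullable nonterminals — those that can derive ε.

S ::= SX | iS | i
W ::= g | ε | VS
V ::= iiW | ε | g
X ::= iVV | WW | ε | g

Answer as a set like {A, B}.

Directly nullable (have an ε-rule): {V, W, X}.
Not nullable: S — each has a terminal in every rule's right-hand side or depends on a non-nullable symbol.

{V, W, X}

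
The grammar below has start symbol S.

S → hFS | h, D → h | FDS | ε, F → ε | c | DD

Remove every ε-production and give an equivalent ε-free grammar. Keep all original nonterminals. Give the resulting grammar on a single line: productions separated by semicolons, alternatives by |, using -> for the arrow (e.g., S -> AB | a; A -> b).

S -> h | hS | hFS; D -> S | h | DS | FS | FDS; F -> D | c | DD

Nullable set: {D, F}.
S -> hFS: F nullable, giving hFS | hS.
Drop D -> ε.
D -> FDS: F, D nullable, giving DS | FDS | FS | S.
Drop F -> ε.
F -> DD: D, D nullable, giving D | DD.
Unchanged (no nullable symbols): S -> h; D -> h; F -> c.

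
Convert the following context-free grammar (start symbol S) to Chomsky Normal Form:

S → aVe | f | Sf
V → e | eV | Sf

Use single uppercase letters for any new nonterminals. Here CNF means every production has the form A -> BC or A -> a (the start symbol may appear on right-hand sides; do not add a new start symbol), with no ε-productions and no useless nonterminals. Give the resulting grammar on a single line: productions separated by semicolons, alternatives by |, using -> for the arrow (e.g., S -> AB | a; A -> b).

S -> f | BD | SA; A -> f; B -> a; C -> e; D -> VC; V -> e | CV | SA

No ε-productions.
No unit productions to eliminate.
TERM: introduce B -> a, C -> e, A -> f and substitute in every rule of length ≥2.
BIN: S -> BVC becomes S -> BD, D -> VC.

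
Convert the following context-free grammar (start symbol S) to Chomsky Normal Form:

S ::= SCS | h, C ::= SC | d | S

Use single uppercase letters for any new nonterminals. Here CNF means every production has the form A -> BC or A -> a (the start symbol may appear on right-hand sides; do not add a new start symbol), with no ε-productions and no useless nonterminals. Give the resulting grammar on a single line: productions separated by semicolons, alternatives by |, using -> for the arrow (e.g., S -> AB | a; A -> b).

No ε-productions.
After unit-elimination: S -> h | SCS; C -> d | h | SC | SCS.
BIN: C -> SCS becomes C -> SA, A -> CS; S -> SCS becomes S -> SB, B -> CS.

S -> h | SB; A -> CS; B -> CS; C -> d | h | SA | SC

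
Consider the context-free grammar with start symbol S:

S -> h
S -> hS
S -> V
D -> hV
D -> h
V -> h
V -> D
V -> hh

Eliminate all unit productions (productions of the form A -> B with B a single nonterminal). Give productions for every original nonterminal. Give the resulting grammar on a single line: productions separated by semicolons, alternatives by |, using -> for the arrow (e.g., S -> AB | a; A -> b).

S -> h | hS | hV | hh; D -> h | hV; V -> h | hV | hh

Unit productions: S->V, V->D.
Unit pairs (A ⇒* B via units): (S,D), (S,V), (V,D).
S: inherits non-unit rules of {D, S, V} → h | hS | hV | hh.
D: inherits non-unit rules of {D} → h | hV.
V: inherits non-unit rules of {D, V} → h | hV | hh.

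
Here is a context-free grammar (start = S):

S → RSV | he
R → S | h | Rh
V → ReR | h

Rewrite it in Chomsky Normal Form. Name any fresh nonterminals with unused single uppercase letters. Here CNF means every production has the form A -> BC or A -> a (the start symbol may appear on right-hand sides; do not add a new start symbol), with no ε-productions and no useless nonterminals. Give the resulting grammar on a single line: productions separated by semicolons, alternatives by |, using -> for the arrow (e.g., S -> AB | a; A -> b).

No ε-productions.
After unit-elimination: S -> he | RSV; R -> h | Rh | he | RSV; V -> h | ReR.
TERM: introduce B -> e, A -> h and substitute in every rule of length ≥2.
BIN: R -> RSV becomes R -> RC, C -> SV; S -> RSV becomes S -> RD, D -> SV; V -> RBR becomes V -> RE, E -> BR.

S -> AB | RD; A -> h; B -> e; C -> SV; D -> SV; E -> BR; R -> h | AB | RA | RC; V -> h | RE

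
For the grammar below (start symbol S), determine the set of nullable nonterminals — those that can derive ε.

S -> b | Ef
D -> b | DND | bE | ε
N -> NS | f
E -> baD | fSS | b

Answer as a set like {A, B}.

{D}

Directly nullable (have an ε-rule): {D}.
Not nullable: E, N, S — each has a terminal in every rule's right-hand side or depends on a non-nullable symbol.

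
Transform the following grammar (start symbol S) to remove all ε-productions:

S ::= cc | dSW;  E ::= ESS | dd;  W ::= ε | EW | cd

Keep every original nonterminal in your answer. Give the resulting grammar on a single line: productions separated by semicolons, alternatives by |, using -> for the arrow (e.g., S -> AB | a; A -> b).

S -> cc | dS | dSW; E -> dd | ESS; W -> E | EW | cd

Nullable set: {W}.
S -> dSW: W nullable, giving dS | dSW.
Drop W -> ε.
W -> EW: W nullable, giving E | EW.
Unchanged (no nullable symbols): S -> cc; E -> ESS; E -> dd; W -> cd.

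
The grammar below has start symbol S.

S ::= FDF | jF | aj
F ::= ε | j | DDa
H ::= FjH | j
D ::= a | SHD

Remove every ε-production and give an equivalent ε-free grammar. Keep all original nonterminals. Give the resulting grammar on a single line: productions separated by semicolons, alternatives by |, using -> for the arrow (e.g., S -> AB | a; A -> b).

S -> D | j | DF | FD | aj | jF | FDF; D -> a | SHD; F -> j | DDa; H -> j | jH | FjH

Nullable set: {F}.
S -> FDF: F, F nullable, giving D | DF | FD | FDF.
S -> jF: F nullable, giving j | jF.
Drop F -> ε.
H -> FjH: F nullable, giving FjH | jH.
Unchanged (no nullable symbols): S -> aj; D -> SHD; D -> a; F -> DDa; F -> j; H -> j.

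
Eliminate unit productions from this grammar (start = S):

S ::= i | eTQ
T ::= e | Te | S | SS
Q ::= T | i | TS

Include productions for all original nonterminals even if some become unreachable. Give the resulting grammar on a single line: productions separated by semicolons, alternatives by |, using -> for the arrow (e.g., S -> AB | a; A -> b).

S -> i | eTQ; Q -> e | i | SS | TS | Te | eTQ; T -> e | i | SS | Te | eTQ

Unit productions: Q->T, T->S.
Unit pairs (A ⇒* B via units): (Q,S), (Q,T), (T,S).
S: inherits non-unit rules of {S} → eTQ | i.
Q: inherits non-unit rules of {Q, S, T} → SS | TS | Te | e | eTQ | i.
T: inherits non-unit rules of {S, T} → SS | Te | e | eTQ | i.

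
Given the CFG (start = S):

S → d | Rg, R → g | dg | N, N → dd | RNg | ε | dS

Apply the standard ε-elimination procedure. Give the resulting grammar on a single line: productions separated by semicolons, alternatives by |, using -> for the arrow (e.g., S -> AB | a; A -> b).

Nullable set: {N, R}.
S -> Rg: R nullable, giving Rg | g.
Drop N -> ε.
N -> RNg: R, N nullable, giving Ng | RNg | Rg | g.
R -> N: N nullable, giving N.
Unchanged (no nullable symbols): S -> d; N -> dS; N -> dd; R -> dg; R -> g.

S -> d | g | Rg; N -> g | Ng | Rg | dS | dd | RNg; R -> N | g | dg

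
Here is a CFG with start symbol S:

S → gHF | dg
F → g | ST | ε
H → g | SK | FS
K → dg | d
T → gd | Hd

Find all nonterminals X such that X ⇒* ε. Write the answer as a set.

{F}

Directly nullable (have an ε-rule): {F}.
Not nullable: H, K, S, T — each has a terminal in every rule's right-hand side or depends on a non-nullable symbol.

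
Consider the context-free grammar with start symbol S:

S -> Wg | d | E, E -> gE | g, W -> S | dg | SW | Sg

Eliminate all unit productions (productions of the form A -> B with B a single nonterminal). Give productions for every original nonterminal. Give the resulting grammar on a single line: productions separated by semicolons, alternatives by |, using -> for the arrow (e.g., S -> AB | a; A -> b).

S -> d | g | Wg | gE; E -> g | gE; W -> d | g | SW | Sg | Wg | dg | gE

Unit productions: S->E, W->S.
Unit pairs (A ⇒* B via units): (S,E), (W,E), (W,S).
S: inherits non-unit rules of {E, S} → Wg | d | g | gE.
E: inherits non-unit rules of {E} → g | gE.
W: inherits non-unit rules of {E, S, W} → SW | Sg | Wg | d | dg | g | gE.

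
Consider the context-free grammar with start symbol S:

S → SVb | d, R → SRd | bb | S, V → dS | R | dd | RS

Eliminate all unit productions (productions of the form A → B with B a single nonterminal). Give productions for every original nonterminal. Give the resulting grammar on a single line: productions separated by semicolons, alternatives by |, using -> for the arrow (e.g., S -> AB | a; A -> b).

S -> d | SVb; R -> d | bb | SRd | SVb; V -> d | RS | bb | dS | dd | SRd | SVb

Unit productions: R->S, V->R.
Unit pairs (A ⇒* B via units): (R,S), (V,R), (V,S).
S: inherits non-unit rules of {S} → SVb | d.
R: inherits non-unit rules of {R, S} → SRd | SVb | bb | d.
V: inherits non-unit rules of {R, S, V} → RS | SRd | SVb | bb | d | dS | dd.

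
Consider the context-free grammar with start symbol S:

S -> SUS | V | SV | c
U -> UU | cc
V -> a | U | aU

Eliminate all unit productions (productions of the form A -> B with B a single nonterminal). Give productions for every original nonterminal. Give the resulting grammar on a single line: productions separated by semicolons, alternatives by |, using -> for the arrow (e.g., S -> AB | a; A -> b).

S -> a | c | SV | UU | aU | cc | SUS; U -> UU | cc; V -> a | UU | aU | cc

Unit productions: S->V, V->U.
Unit pairs (A ⇒* B via units): (S,U), (S,V), (V,U).
S: inherits non-unit rules of {S, U, V} → SUS | SV | UU | a | aU | c | cc.
U: inherits non-unit rules of {U} → UU | cc.
V: inherits non-unit rules of {U, V} → UU | a | aU | cc.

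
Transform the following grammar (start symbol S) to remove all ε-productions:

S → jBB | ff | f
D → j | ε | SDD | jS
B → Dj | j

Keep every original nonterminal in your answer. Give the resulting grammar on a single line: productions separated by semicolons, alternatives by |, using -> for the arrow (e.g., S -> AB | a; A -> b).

S -> f | ff | jBB; B -> j | Dj; D -> S | j | SD | jS | SDD

Nullable set: {D}.
B -> Dj: D nullable, giving Dj | j.
Drop D -> ε.
D -> SDD: D, D nullable, giving S | SD | SDD.
Unchanged (no nullable symbols): S -> f; S -> ff; S -> jBB; B -> j; D -> j; D -> jS.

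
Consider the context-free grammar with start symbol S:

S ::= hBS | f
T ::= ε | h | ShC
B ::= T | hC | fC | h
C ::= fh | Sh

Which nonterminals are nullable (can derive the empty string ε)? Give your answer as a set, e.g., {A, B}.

Directly nullable (have an ε-rule): {T}.
B is nullable via B -> T (every symbol on the right is already known nullable).
Not nullable: C, S — each has a terminal in every rule's right-hand side or depends on a non-nullable symbol.

{B, T}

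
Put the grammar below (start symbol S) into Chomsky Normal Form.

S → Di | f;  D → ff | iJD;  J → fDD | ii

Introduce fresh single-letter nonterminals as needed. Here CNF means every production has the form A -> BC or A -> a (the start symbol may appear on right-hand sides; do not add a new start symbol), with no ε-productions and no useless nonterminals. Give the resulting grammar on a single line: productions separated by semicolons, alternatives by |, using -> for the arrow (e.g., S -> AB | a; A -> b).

No ε-productions.
No unit productions to eliminate.
TERM: introduce A -> f, B -> i and substitute in every rule of length ≥2.
BIN: D -> BJD becomes D -> BC, C -> JD; J -> ADD becomes J -> AE, E -> DD.

S -> f | DB; A -> f; B -> i; C -> JD; D -> AA | BC; E -> DD; J -> AE | BB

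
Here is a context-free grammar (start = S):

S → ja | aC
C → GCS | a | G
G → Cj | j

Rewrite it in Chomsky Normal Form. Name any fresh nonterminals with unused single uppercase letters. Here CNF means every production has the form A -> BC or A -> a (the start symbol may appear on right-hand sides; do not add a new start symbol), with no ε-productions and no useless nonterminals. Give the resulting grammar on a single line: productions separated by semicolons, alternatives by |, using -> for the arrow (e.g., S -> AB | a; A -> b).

No ε-productions.
After unit-elimination: S -> aC | ja; C -> a | j | Cj | GCS; G -> j | Cj.
TERM: introduce B -> a, A -> j and substitute in every rule of length ≥2.
BIN: C -> GCS becomes C -> GD, D -> CS.

S -> AB | BC; A -> j; B -> a; C -> a | j | CA | GD; D -> CS; G -> j | CA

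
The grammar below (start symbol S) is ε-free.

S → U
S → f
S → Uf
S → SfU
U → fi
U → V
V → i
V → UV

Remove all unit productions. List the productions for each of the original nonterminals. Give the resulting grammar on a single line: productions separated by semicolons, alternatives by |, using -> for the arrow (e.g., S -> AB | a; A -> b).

S -> f | i | UV | Uf | fi | SfU; U -> i | UV | fi; V -> i | UV

Unit productions: S->U, U->V.
Unit pairs (A ⇒* B via units): (S,U), (S,V), (U,V).
S: inherits non-unit rules of {S, U, V} → SfU | UV | Uf | f | fi | i.
U: inherits non-unit rules of {U, V} → UV | fi | i.
V: inherits non-unit rules of {V} → UV | i.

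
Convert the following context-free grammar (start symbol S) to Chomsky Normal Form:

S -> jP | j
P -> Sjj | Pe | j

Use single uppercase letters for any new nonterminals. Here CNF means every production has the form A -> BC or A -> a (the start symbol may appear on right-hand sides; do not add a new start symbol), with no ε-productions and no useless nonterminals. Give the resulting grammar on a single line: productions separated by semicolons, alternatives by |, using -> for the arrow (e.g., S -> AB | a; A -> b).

No ε-productions.
No unit productions to eliminate.
TERM: introduce A -> e, B -> j and substitute in every rule of length ≥2.
BIN: P -> SBB becomes P -> SC, C -> BB.

S -> j | BP; A -> e; B -> j; C -> BB; P -> j | PA | SC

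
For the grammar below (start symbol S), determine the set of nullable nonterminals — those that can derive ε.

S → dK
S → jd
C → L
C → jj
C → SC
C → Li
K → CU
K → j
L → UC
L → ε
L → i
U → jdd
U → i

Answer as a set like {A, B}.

{C, L}

Directly nullable (have an ε-rule): {L}.
C is nullable via C -> L (every symbol on the right is already known nullable).
Not nullable: K, S, U — each has a terminal in every rule's right-hand side or depends on a non-nullable symbol.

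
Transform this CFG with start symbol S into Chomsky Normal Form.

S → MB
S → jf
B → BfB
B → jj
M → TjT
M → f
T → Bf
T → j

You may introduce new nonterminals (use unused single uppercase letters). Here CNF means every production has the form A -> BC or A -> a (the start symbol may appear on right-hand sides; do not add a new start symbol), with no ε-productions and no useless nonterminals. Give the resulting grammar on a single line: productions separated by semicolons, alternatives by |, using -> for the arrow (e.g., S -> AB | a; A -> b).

S -> CA | MB; A -> f; B -> BD | CC; C -> j; D -> AB; E -> CT; M -> f | TE; T -> j | BA

No ε-productions.
No unit productions to eliminate.
TERM: introduce A -> f, C -> j and substitute in every rule of length ≥2.
BIN: B -> BAB becomes B -> BD, D -> AB; M -> TCT becomes M -> TE, E -> CT.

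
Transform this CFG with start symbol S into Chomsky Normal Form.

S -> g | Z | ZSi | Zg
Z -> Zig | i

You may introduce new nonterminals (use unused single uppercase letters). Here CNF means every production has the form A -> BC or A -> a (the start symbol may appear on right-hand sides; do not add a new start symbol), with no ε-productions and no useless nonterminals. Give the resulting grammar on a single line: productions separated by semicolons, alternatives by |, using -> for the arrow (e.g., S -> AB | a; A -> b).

No ε-productions.
After unit-elimination: S -> g | i | Zg | ZSi | Zig; Z -> i | Zig.
TERM: introduce B -> g, A -> i and substitute in every rule of length ≥2.
BIN: S -> ZAB becomes S -> ZC, C -> AB; S -> ZSA becomes S -> ZD, D -> SA; Z -> ZAB becomes Z -> ZE, E -> AB.

S -> g | i | ZB | ZC | ZD; A -> i; B -> g; C -> AB; D -> SA; E -> AB; Z -> i | ZE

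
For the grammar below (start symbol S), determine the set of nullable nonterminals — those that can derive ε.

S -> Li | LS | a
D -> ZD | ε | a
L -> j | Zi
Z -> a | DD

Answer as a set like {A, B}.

Directly nullable (have an ε-rule): {D}.
Z is nullable via Z -> DD (every symbol on the right is already known nullable).
Not nullable: L, S — each has a terminal in every rule's right-hand side or depends on a non-nullable symbol.

{D, Z}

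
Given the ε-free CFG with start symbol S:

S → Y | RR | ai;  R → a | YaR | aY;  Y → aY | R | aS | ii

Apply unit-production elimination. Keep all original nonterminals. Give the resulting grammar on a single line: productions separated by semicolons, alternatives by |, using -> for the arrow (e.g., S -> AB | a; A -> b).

Unit productions: S->Y, Y->R.
Unit pairs (A ⇒* B via units): (S,R), (S,Y), (Y,R).
S: inherits non-unit rules of {R, S, Y} → RR | YaR | a | aS | aY | ai | ii.
R: inherits non-unit rules of {R} → YaR | a | aY.
Y: inherits non-unit rules of {R, Y} → YaR | a | aS | aY | ii.

S -> a | RR | aS | aY | ai | ii | YaR; R -> a | aY | YaR; Y -> a | aS | aY | ii | YaR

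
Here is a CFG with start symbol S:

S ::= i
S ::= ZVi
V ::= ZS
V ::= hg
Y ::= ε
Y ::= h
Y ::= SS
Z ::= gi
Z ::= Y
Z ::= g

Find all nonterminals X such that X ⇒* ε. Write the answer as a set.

{Y, Z}

Directly nullable (have an ε-rule): {Y}.
Z is nullable via Z -> Y (every symbol on the right is already known nullable).
Not nullable: S, V — each has a terminal in every rule's right-hand side or depends on a non-nullable symbol.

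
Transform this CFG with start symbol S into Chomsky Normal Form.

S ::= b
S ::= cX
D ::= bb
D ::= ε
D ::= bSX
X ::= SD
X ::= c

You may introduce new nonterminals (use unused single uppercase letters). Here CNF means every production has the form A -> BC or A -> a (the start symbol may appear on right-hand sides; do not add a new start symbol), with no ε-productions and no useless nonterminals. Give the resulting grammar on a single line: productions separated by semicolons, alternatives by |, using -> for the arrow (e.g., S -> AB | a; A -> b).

Nullable: {D}; after ε-elimination: S -> b | cX; D -> bb | bSX; X -> S | c | SD.
After unit-elimination: S -> b | cX; D -> bb | bSX; X -> b | c | SD | cX.
TERM: introduce A -> b, B -> c and substitute in every rule of length ≥2.
BIN: D -> ASX becomes D -> AC, C -> SX.

S -> b | BX; A -> b; B -> c; C -> SX; D -> AA | AC; X -> b | c | BX | SD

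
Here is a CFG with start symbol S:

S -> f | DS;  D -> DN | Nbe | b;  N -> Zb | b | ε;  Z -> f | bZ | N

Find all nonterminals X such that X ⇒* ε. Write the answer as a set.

Directly nullable (have an ε-rule): {N}.
Z is nullable via Z -> N (every symbol on the right is already known nullable).
Not nullable: D, S — each has a terminal in every rule's right-hand side or depends on a non-nullable symbol.

{N, Z}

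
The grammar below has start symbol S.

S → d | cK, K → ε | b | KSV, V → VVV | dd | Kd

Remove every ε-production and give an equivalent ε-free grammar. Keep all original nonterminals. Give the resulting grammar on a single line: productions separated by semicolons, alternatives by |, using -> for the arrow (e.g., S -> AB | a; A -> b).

Nullable set: {K}.
S -> cK: K nullable, giving c | cK.
Drop K -> ε.
K -> KSV: K nullable, giving KSV | SV.
V -> Kd: K nullable, giving Kd | d.
Unchanged (no nullable symbols): S -> d; K -> b; V -> VVV; V -> dd.

S -> c | d | cK; K -> b | SV | KSV; V -> d | Kd | dd | VVV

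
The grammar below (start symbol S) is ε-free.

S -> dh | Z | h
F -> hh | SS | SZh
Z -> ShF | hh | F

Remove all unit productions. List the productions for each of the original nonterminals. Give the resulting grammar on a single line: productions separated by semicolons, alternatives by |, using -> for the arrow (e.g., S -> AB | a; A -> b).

Unit productions: S->Z, Z->F.
Unit pairs (A ⇒* B via units): (S,F), (S,Z), (Z,F).
S: inherits non-unit rules of {F, S, Z} → SS | SZh | ShF | dh | h | hh.
F: inherits non-unit rules of {F} → SS | SZh | hh.
Z: inherits non-unit rules of {F, Z} → SS | SZh | ShF | hh.

S -> h | SS | dh | hh | SZh | ShF; F -> SS | hh | SZh; Z -> SS | hh | SZh | ShF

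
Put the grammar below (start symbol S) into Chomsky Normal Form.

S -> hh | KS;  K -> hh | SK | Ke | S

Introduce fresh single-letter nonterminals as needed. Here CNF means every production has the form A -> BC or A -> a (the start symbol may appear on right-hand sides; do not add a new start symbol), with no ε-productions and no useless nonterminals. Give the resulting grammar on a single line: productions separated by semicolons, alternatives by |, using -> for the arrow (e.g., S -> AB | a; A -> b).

No ε-productions.
After unit-elimination: S -> KS | hh; K -> KS | Ke | SK | hh.
TERM: introduce A -> e, B -> h and substitute in every rule of length ≥2.

S -> BB | KS; A -> e; B -> h; K -> BB | KA | KS | SK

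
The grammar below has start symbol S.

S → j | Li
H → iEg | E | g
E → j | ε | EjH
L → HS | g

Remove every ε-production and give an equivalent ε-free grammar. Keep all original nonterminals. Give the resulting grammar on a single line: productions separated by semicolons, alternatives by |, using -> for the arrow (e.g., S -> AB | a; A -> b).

S -> j | Li; E -> j | Ej | jH | EjH; H -> E | g | ig | iEg; L -> S | g | HS

Nullable set: {E, H}.
Drop E -> ε.
E -> EjH: E, H nullable, giving Ej | EjH | j | jH.
H -> E: E nullable, giving E.
H -> iEg: E nullable, giving iEg | ig.
L -> HS: H nullable, giving HS | S.
Unchanged (no nullable symbols): S -> Li; S -> j; E -> j; H -> g; L -> g.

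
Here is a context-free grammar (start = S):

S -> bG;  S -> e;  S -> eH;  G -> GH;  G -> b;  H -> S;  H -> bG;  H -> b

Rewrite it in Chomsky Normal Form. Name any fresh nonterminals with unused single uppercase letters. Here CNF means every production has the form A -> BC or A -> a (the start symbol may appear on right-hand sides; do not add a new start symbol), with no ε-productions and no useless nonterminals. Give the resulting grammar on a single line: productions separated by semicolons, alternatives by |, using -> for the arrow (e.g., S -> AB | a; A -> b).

No ε-productions.
After unit-elimination: S -> e | bG | eH; G -> b | GH; H -> b | e | bG | eH.
TERM: introduce A -> b, B -> e and substitute in every rule of length ≥2.

S -> e | AG | BH; A -> b; B -> e; G -> b | GH; H -> b | e | AG | BH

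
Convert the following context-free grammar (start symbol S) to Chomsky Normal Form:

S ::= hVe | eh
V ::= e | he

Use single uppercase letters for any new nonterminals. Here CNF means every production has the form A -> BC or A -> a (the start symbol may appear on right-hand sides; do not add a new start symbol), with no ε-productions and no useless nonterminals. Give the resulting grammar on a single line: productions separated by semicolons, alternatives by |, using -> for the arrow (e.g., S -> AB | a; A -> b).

No ε-productions.
No unit productions to eliminate.
TERM: introduce A -> e, B -> h and substitute in every rule of length ≥2.
BIN: S -> BVA becomes S -> BC, C -> VA.

S -> AB | BC; A -> e; B -> h; C -> VA; V -> e | BA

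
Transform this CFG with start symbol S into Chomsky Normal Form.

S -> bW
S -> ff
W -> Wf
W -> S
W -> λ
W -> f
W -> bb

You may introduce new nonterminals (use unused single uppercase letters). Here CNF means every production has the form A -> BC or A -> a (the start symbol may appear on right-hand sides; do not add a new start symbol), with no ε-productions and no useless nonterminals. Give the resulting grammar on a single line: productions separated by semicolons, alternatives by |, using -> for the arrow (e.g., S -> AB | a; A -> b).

S -> b | AW | BB; A -> b; B -> f; W -> b | f | AA | AW | BB | WB

Nullable: {W}; after ε-elimination: S -> b | bW | ff; W -> S | f | Wf | bb.
After unit-elimination: S -> b | bW | ff; W -> b | f | Wf | bW | bb | ff.
TERM: introduce A -> b, B -> f and substitute in every rule of length ≥2.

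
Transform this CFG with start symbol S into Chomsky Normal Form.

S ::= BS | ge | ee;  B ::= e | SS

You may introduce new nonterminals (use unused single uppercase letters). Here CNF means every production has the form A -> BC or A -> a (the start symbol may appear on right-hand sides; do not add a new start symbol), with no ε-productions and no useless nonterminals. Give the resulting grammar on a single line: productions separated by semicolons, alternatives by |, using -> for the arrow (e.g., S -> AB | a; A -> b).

No ε-productions.
No unit productions to eliminate.
TERM: introduce A -> e, C -> g and substitute in every rule of length ≥2.

S -> AA | BS | CA; A -> e; B -> e | SS; C -> g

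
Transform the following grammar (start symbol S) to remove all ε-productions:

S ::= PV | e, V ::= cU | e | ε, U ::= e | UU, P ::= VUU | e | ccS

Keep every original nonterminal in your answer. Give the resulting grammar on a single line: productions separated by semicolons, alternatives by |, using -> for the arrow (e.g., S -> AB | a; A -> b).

S -> P | e | PV; P -> e | UU | VUU | ccS; U -> e | UU; V -> e | cU

Nullable set: {V}.
S -> PV: V nullable, giving P | PV.
P -> VUU: V nullable, giving UU | VUU.
Drop V -> ε.
Unchanged (no nullable symbols): S -> e; P -> ccS; P -> e; U -> UU; U -> e; V -> cU; V -> e.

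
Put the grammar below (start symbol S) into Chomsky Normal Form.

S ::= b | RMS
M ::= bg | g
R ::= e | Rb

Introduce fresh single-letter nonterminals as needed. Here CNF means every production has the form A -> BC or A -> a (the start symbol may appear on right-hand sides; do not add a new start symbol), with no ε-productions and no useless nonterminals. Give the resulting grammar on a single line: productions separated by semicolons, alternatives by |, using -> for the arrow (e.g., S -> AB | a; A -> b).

S -> b | RC; A -> b; B -> g; C -> MS; M -> g | AB; R -> e | RA

No ε-productions.
No unit productions to eliminate.
TERM: introduce A -> b, B -> g and substitute in every rule of length ≥2.
BIN: S -> RMS becomes S -> RC, C -> MS.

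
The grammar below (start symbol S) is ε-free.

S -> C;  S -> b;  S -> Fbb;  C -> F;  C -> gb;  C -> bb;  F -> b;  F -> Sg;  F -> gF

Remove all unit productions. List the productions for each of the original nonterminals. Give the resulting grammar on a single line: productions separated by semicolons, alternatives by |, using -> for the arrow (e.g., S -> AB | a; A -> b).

Unit productions: C->F, S->C.
Unit pairs (A ⇒* B via units): (C,F), (S,C), (S,F).
S: inherits non-unit rules of {C, F, S} → Fbb | Sg | b | bb | gF | gb.
C: inherits non-unit rules of {C, F} → Sg | b | bb | gF | gb.
F: inherits non-unit rules of {F} → Sg | b | gF.

S -> b | Sg | bb | gF | gb | Fbb; C -> b | Sg | bb | gF | gb; F -> b | Sg | gF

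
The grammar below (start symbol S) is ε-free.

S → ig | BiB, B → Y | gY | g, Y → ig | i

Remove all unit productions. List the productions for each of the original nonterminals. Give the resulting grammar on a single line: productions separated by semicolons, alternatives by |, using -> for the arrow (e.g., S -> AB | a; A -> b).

S -> ig | BiB; B -> g | i | gY | ig; Y -> i | ig

Unit productions: B->Y.
Unit pairs (A ⇒* B via units): (B,Y).
S: inherits non-unit rules of {S} → BiB | ig.
B: inherits non-unit rules of {B, Y} → g | gY | i | ig.
Y: inherits non-unit rules of {Y} → i | ig.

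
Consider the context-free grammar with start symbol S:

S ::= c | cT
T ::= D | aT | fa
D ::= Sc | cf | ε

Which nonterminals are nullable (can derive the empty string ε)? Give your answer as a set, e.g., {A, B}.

{D, T}

Directly nullable (have an ε-rule): {D}.
T is nullable via T -> D (every symbol on the right is already known nullable).
Not nullable: S — each has a terminal in every rule's right-hand side or depends on a non-nullable symbol.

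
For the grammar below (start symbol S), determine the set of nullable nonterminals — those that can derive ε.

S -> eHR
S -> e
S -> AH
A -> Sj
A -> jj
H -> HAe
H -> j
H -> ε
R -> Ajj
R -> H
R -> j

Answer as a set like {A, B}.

{H, R}

Directly nullable (have an ε-rule): {H}.
R is nullable via R -> H (every symbol on the right is already known nullable).
Not nullable: A, S — each has a terminal in every rule's right-hand side or depends on a non-nullable symbol.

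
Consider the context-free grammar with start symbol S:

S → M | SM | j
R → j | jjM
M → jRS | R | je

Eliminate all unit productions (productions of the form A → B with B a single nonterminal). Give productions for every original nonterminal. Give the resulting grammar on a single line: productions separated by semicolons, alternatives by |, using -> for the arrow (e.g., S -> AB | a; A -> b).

S -> j | SM | je | jRS | jjM; M -> j | je | jRS | jjM; R -> j | jjM

Unit productions: M->R, S->M.
Unit pairs (A ⇒* B via units): (M,R), (S,M), (S,R).
S: inherits non-unit rules of {M, R, S} → SM | j | jRS | je | jjM.
M: inherits non-unit rules of {M, R} → j | jRS | je | jjM.
R: inherits non-unit rules of {R} → j | jjM.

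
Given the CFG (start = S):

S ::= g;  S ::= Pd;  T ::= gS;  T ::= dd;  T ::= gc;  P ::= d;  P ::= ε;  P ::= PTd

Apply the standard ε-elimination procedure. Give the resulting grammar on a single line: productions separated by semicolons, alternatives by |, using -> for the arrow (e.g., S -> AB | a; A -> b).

Nullable set: {P}.
S -> Pd: P nullable, giving Pd | d.
Drop P -> ε.
P -> PTd: P nullable, giving PTd | Td.
Unchanged (no nullable symbols): S -> g; P -> d; T -> dd; T -> gS; T -> gc.

S -> d | g | Pd; P -> d | Td | PTd; T -> dd | gS | gc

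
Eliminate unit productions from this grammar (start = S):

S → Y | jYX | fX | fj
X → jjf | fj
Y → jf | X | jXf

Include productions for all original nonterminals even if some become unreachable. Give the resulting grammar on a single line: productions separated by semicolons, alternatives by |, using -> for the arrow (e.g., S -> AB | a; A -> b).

Unit productions: S->Y, Y->X.
Unit pairs (A ⇒* B via units): (S,X), (S,Y), (Y,X).
S: inherits non-unit rules of {S, X, Y} → fX | fj | jXf | jYX | jf | jjf.
X: inherits non-unit rules of {X} → fj | jjf.
Y: inherits non-unit rules of {X, Y} → fj | jXf | jf | jjf.

S -> fX | fj | jf | jXf | jYX | jjf; X -> fj | jjf; Y -> fj | jf | jXf | jjf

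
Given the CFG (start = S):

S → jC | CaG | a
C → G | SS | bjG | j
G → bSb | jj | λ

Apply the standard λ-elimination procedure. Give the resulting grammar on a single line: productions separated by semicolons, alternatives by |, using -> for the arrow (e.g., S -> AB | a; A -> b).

Nullable set: {C, G}.
S -> CaG: C, G nullable, giving Ca | CaG | a | aG.
S -> jC: C nullable, giving j | jC.
C -> G: G nullable, giving G.
C -> bjG: G nullable, giving bj | bjG.
Drop G -> λ.
Unchanged (no nullable symbols): S -> a; C -> SS; C -> j; G -> bSb; G -> jj.

S -> a | j | Ca | aG | jC | CaG; C -> G | j | SS | bj | bjG; G -> jj | bSb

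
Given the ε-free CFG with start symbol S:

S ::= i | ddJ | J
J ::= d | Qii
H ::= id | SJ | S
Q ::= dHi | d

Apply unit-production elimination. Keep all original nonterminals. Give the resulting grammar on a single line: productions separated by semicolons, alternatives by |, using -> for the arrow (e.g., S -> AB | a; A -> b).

Unit productions: H->S, S->J.
Unit pairs (A ⇒* B via units): (H,J), (H,S), (S,J).
S: inherits non-unit rules of {J, S} → Qii | d | ddJ | i.
H: inherits non-unit rules of {H, J, S} → Qii | SJ | d | ddJ | i | id.
J: inherits non-unit rules of {J} → Qii | d.
Q: inherits non-unit rules of {Q} → d | dHi.

S -> d | i | Qii | ddJ; H -> d | i | SJ | id | Qii | ddJ; J -> d | Qii; Q -> d | dHi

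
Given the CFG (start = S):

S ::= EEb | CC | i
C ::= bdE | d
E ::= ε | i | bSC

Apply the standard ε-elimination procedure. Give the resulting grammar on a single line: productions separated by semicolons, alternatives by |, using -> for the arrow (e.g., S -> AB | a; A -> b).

S -> b | i | CC | Eb | EEb; C -> d | bd | bdE; E -> i | bSC

Nullable set: {E}.
S -> EEb: E, E nullable, giving EEb | Eb | b.
C -> bdE: E nullable, giving bd | bdE.
Drop E -> ε.
Unchanged (no nullable symbols): S -> CC; S -> i; C -> d; E -> bSC; E -> i.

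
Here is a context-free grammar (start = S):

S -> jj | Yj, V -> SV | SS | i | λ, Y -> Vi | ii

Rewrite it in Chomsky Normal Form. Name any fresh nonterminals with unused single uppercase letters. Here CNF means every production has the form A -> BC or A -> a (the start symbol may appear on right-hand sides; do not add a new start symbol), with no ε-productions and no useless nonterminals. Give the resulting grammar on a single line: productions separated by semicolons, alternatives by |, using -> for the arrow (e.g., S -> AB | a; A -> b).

Nullable: {V}; after ε-elimination: S -> Yj | jj; V -> S | i | SS | SV; Y -> i | Vi | ii.
After unit-elimination: S -> Yj | jj; V -> i | SS | SV | Yj | jj; Y -> i | Vi | ii.
TERM: introduce B -> i, A -> j and substitute in every rule of length ≥2.

S -> AA | YA; A -> j; B -> i; V -> i | AA | SS | SV | YA; Y -> i | BB | VB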